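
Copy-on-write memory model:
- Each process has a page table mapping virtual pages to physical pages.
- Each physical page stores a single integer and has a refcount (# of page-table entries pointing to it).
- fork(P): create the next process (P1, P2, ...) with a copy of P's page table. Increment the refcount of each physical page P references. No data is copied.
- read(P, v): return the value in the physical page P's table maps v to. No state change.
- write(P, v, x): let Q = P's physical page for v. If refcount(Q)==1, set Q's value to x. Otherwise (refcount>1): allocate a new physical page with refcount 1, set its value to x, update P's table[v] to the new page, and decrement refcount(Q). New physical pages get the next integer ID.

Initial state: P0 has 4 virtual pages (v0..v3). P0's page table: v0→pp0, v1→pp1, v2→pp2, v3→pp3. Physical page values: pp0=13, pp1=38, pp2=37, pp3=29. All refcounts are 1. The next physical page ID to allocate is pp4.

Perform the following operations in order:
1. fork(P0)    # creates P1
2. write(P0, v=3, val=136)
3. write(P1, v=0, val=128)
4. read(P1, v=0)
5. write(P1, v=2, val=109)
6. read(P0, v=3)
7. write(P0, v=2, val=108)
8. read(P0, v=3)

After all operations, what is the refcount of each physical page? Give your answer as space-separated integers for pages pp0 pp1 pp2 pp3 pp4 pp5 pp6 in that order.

Answer: 1 2 1 1 1 1 1

Derivation:
Op 1: fork(P0) -> P1. 4 ppages; refcounts: pp0:2 pp1:2 pp2:2 pp3:2
Op 2: write(P0, v3, 136). refcount(pp3)=2>1 -> COPY to pp4. 5 ppages; refcounts: pp0:2 pp1:2 pp2:2 pp3:1 pp4:1
Op 3: write(P1, v0, 128). refcount(pp0)=2>1 -> COPY to pp5. 6 ppages; refcounts: pp0:1 pp1:2 pp2:2 pp3:1 pp4:1 pp5:1
Op 4: read(P1, v0) -> 128. No state change.
Op 5: write(P1, v2, 109). refcount(pp2)=2>1 -> COPY to pp6. 7 ppages; refcounts: pp0:1 pp1:2 pp2:1 pp3:1 pp4:1 pp5:1 pp6:1
Op 6: read(P0, v3) -> 136. No state change.
Op 7: write(P0, v2, 108). refcount(pp2)=1 -> write in place. 7 ppages; refcounts: pp0:1 pp1:2 pp2:1 pp3:1 pp4:1 pp5:1 pp6:1
Op 8: read(P0, v3) -> 136. No state change.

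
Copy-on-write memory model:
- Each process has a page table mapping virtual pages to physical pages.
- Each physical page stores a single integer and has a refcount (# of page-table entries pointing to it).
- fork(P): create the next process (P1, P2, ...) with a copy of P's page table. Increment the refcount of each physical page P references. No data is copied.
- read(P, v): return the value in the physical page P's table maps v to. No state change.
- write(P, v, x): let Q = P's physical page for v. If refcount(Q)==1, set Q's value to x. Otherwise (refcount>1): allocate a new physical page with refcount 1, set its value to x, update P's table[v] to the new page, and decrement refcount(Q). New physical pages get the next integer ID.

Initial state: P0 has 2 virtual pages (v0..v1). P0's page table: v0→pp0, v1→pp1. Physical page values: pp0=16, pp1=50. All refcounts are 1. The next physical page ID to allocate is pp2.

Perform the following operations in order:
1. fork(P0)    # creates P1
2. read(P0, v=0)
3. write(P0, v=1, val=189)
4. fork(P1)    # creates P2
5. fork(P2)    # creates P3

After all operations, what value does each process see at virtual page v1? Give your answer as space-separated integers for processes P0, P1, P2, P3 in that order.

Answer: 189 50 50 50

Derivation:
Op 1: fork(P0) -> P1. 2 ppages; refcounts: pp0:2 pp1:2
Op 2: read(P0, v0) -> 16. No state change.
Op 3: write(P0, v1, 189). refcount(pp1)=2>1 -> COPY to pp2. 3 ppages; refcounts: pp0:2 pp1:1 pp2:1
Op 4: fork(P1) -> P2. 3 ppages; refcounts: pp0:3 pp1:2 pp2:1
Op 5: fork(P2) -> P3. 3 ppages; refcounts: pp0:4 pp1:3 pp2:1
P0: v1 -> pp2 = 189
P1: v1 -> pp1 = 50
P2: v1 -> pp1 = 50
P3: v1 -> pp1 = 50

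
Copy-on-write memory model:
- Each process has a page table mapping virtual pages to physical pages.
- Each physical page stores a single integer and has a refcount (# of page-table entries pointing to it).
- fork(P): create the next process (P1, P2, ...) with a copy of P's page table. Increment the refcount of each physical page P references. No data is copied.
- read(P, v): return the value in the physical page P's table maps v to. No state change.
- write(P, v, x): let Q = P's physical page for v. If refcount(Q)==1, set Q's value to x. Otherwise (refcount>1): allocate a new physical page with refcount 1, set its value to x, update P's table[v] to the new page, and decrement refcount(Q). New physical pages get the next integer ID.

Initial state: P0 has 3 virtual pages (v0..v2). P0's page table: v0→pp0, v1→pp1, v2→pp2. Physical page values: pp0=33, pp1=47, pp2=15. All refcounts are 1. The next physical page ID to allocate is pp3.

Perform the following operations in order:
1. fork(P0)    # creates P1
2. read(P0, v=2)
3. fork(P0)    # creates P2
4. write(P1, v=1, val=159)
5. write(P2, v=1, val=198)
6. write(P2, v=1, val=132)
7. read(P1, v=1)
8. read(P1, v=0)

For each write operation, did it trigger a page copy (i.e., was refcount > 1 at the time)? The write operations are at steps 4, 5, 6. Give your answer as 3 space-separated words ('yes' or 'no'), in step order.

Op 1: fork(P0) -> P1. 3 ppages; refcounts: pp0:2 pp1:2 pp2:2
Op 2: read(P0, v2) -> 15. No state change.
Op 3: fork(P0) -> P2. 3 ppages; refcounts: pp0:3 pp1:3 pp2:3
Op 4: write(P1, v1, 159). refcount(pp1)=3>1 -> COPY to pp3. 4 ppages; refcounts: pp0:3 pp1:2 pp2:3 pp3:1
Op 5: write(P2, v1, 198). refcount(pp1)=2>1 -> COPY to pp4. 5 ppages; refcounts: pp0:3 pp1:1 pp2:3 pp3:1 pp4:1
Op 6: write(P2, v1, 132). refcount(pp4)=1 -> write in place. 5 ppages; refcounts: pp0:3 pp1:1 pp2:3 pp3:1 pp4:1
Op 7: read(P1, v1) -> 159. No state change.
Op 8: read(P1, v0) -> 33. No state change.

yes yes no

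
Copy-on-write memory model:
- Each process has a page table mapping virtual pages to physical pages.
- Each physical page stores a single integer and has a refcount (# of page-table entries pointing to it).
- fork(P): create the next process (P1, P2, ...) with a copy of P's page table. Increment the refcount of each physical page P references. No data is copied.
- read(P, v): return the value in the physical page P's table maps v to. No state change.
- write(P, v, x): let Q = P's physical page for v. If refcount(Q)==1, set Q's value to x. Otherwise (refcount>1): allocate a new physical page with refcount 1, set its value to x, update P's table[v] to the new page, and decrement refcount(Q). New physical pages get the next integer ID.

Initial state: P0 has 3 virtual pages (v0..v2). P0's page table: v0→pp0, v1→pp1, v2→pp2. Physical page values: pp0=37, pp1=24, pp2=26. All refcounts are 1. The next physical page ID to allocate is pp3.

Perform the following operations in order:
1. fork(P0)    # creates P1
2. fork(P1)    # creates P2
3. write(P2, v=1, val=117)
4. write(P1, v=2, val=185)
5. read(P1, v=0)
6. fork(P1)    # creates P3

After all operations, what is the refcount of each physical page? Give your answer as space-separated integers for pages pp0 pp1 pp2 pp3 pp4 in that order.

Op 1: fork(P0) -> P1. 3 ppages; refcounts: pp0:2 pp1:2 pp2:2
Op 2: fork(P1) -> P2. 3 ppages; refcounts: pp0:3 pp1:3 pp2:3
Op 3: write(P2, v1, 117). refcount(pp1)=3>1 -> COPY to pp3. 4 ppages; refcounts: pp0:3 pp1:2 pp2:3 pp3:1
Op 4: write(P1, v2, 185). refcount(pp2)=3>1 -> COPY to pp4. 5 ppages; refcounts: pp0:3 pp1:2 pp2:2 pp3:1 pp4:1
Op 5: read(P1, v0) -> 37. No state change.
Op 6: fork(P1) -> P3. 5 ppages; refcounts: pp0:4 pp1:3 pp2:2 pp3:1 pp4:2

Answer: 4 3 2 1 2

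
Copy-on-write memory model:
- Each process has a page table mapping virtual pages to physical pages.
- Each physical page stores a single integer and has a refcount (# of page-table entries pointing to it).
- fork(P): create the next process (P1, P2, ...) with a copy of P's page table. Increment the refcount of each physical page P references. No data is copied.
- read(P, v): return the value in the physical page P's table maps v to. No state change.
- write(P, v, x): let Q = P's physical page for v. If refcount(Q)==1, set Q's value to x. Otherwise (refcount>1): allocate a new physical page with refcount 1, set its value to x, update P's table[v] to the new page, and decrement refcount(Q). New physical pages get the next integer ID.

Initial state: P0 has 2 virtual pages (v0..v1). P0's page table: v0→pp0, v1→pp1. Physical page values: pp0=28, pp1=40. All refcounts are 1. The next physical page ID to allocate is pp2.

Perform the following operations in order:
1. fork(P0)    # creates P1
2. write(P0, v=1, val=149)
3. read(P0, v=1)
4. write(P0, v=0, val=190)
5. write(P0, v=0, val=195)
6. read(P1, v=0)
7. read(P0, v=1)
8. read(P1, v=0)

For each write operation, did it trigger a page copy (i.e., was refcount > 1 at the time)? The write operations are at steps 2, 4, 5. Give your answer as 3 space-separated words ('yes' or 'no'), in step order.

Op 1: fork(P0) -> P1. 2 ppages; refcounts: pp0:2 pp1:2
Op 2: write(P0, v1, 149). refcount(pp1)=2>1 -> COPY to pp2. 3 ppages; refcounts: pp0:2 pp1:1 pp2:1
Op 3: read(P0, v1) -> 149. No state change.
Op 4: write(P0, v0, 190). refcount(pp0)=2>1 -> COPY to pp3. 4 ppages; refcounts: pp0:1 pp1:1 pp2:1 pp3:1
Op 5: write(P0, v0, 195). refcount(pp3)=1 -> write in place. 4 ppages; refcounts: pp0:1 pp1:1 pp2:1 pp3:1
Op 6: read(P1, v0) -> 28. No state change.
Op 7: read(P0, v1) -> 149. No state change.
Op 8: read(P1, v0) -> 28. No state change.

yes yes no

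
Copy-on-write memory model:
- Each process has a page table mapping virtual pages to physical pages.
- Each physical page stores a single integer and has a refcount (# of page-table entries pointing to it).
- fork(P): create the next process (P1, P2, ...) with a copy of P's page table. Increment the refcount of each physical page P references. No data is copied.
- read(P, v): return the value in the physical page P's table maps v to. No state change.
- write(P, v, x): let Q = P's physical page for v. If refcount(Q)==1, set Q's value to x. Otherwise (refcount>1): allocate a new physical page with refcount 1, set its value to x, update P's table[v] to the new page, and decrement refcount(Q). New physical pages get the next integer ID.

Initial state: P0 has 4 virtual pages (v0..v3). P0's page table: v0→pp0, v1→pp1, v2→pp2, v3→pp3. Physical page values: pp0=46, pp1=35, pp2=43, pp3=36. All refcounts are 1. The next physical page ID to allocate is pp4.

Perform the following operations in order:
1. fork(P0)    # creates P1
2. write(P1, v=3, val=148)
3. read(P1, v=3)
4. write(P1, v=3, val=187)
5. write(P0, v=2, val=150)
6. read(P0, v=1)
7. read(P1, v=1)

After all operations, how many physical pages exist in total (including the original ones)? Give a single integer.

Answer: 6

Derivation:
Op 1: fork(P0) -> P1. 4 ppages; refcounts: pp0:2 pp1:2 pp2:2 pp3:2
Op 2: write(P1, v3, 148). refcount(pp3)=2>1 -> COPY to pp4. 5 ppages; refcounts: pp0:2 pp1:2 pp2:2 pp3:1 pp4:1
Op 3: read(P1, v3) -> 148. No state change.
Op 4: write(P1, v3, 187). refcount(pp4)=1 -> write in place. 5 ppages; refcounts: pp0:2 pp1:2 pp2:2 pp3:1 pp4:1
Op 5: write(P0, v2, 150). refcount(pp2)=2>1 -> COPY to pp5. 6 ppages; refcounts: pp0:2 pp1:2 pp2:1 pp3:1 pp4:1 pp5:1
Op 6: read(P0, v1) -> 35. No state change.
Op 7: read(P1, v1) -> 35. No state change.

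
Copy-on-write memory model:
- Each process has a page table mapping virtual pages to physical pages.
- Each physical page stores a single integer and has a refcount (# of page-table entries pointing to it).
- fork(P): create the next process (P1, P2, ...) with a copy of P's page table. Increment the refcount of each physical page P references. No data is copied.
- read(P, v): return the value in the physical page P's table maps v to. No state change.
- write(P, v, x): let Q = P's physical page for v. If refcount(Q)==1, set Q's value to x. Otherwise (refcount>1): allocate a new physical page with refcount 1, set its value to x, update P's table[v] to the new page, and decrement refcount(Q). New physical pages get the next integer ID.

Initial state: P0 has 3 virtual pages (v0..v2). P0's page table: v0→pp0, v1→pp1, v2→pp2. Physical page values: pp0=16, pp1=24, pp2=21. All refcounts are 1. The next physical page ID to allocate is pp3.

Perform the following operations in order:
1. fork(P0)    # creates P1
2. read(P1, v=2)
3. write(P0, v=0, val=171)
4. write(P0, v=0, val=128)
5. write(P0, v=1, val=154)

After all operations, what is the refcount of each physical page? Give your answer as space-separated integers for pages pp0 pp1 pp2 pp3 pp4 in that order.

Op 1: fork(P0) -> P1. 3 ppages; refcounts: pp0:2 pp1:2 pp2:2
Op 2: read(P1, v2) -> 21. No state change.
Op 3: write(P0, v0, 171). refcount(pp0)=2>1 -> COPY to pp3. 4 ppages; refcounts: pp0:1 pp1:2 pp2:2 pp3:1
Op 4: write(P0, v0, 128). refcount(pp3)=1 -> write in place. 4 ppages; refcounts: pp0:1 pp1:2 pp2:2 pp3:1
Op 5: write(P0, v1, 154). refcount(pp1)=2>1 -> COPY to pp4. 5 ppages; refcounts: pp0:1 pp1:1 pp2:2 pp3:1 pp4:1

Answer: 1 1 2 1 1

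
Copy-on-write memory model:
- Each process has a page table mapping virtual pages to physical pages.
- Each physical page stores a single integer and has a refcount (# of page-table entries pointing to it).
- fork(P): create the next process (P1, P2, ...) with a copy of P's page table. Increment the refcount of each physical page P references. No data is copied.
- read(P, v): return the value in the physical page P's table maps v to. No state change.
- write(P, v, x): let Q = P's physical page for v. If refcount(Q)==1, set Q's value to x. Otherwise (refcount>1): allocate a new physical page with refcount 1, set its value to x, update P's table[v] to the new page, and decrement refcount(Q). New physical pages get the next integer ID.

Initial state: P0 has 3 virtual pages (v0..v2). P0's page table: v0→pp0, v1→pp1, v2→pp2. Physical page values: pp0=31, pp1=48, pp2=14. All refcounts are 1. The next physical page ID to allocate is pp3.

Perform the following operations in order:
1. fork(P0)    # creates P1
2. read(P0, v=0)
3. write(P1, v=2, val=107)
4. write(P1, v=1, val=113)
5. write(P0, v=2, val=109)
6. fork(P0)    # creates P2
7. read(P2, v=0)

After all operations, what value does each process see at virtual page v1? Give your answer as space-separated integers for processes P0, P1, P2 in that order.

Answer: 48 113 48

Derivation:
Op 1: fork(P0) -> P1. 3 ppages; refcounts: pp0:2 pp1:2 pp2:2
Op 2: read(P0, v0) -> 31. No state change.
Op 3: write(P1, v2, 107). refcount(pp2)=2>1 -> COPY to pp3. 4 ppages; refcounts: pp0:2 pp1:2 pp2:1 pp3:1
Op 4: write(P1, v1, 113). refcount(pp1)=2>1 -> COPY to pp4. 5 ppages; refcounts: pp0:2 pp1:1 pp2:1 pp3:1 pp4:1
Op 5: write(P0, v2, 109). refcount(pp2)=1 -> write in place. 5 ppages; refcounts: pp0:2 pp1:1 pp2:1 pp3:1 pp4:1
Op 6: fork(P0) -> P2. 5 ppages; refcounts: pp0:3 pp1:2 pp2:2 pp3:1 pp4:1
Op 7: read(P2, v0) -> 31. No state change.
P0: v1 -> pp1 = 48
P1: v1 -> pp4 = 113
P2: v1 -> pp1 = 48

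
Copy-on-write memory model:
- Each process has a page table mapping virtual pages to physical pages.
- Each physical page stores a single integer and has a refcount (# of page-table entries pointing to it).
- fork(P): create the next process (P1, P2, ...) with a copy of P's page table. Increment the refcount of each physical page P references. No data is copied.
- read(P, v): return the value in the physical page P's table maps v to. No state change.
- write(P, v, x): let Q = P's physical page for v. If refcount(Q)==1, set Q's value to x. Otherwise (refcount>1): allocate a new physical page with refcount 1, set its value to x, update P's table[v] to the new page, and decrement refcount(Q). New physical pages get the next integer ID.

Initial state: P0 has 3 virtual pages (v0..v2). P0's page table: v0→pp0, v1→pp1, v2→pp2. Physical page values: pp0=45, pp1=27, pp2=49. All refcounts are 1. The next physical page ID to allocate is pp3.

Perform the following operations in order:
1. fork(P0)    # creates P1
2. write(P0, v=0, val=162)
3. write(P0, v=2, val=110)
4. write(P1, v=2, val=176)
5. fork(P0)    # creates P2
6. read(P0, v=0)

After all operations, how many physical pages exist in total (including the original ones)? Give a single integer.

Answer: 5

Derivation:
Op 1: fork(P0) -> P1. 3 ppages; refcounts: pp0:2 pp1:2 pp2:2
Op 2: write(P0, v0, 162). refcount(pp0)=2>1 -> COPY to pp3. 4 ppages; refcounts: pp0:1 pp1:2 pp2:2 pp3:1
Op 3: write(P0, v2, 110). refcount(pp2)=2>1 -> COPY to pp4. 5 ppages; refcounts: pp0:1 pp1:2 pp2:1 pp3:1 pp4:1
Op 4: write(P1, v2, 176). refcount(pp2)=1 -> write in place. 5 ppages; refcounts: pp0:1 pp1:2 pp2:1 pp3:1 pp4:1
Op 5: fork(P0) -> P2. 5 ppages; refcounts: pp0:1 pp1:3 pp2:1 pp3:2 pp4:2
Op 6: read(P0, v0) -> 162. No state change.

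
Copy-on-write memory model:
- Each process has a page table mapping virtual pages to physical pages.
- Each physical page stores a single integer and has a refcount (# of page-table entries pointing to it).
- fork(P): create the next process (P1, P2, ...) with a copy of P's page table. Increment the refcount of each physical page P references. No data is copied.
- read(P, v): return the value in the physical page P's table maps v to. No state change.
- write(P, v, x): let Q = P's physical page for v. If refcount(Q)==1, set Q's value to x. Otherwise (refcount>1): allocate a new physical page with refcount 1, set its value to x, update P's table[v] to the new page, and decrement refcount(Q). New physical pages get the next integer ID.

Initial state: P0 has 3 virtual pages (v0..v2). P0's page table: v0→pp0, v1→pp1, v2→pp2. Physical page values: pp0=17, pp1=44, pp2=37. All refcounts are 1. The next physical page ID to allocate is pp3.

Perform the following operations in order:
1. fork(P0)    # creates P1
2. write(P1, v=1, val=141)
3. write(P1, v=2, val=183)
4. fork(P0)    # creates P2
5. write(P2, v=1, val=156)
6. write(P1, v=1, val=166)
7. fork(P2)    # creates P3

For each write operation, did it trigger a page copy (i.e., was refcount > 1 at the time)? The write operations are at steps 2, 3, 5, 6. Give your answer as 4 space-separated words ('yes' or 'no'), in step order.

Op 1: fork(P0) -> P1. 3 ppages; refcounts: pp0:2 pp1:2 pp2:2
Op 2: write(P1, v1, 141). refcount(pp1)=2>1 -> COPY to pp3. 4 ppages; refcounts: pp0:2 pp1:1 pp2:2 pp3:1
Op 3: write(P1, v2, 183). refcount(pp2)=2>1 -> COPY to pp4. 5 ppages; refcounts: pp0:2 pp1:1 pp2:1 pp3:1 pp4:1
Op 4: fork(P0) -> P2. 5 ppages; refcounts: pp0:3 pp1:2 pp2:2 pp3:1 pp4:1
Op 5: write(P2, v1, 156). refcount(pp1)=2>1 -> COPY to pp5. 6 ppages; refcounts: pp0:3 pp1:1 pp2:2 pp3:1 pp4:1 pp5:1
Op 6: write(P1, v1, 166). refcount(pp3)=1 -> write in place. 6 ppages; refcounts: pp0:3 pp1:1 pp2:2 pp3:1 pp4:1 pp5:1
Op 7: fork(P2) -> P3. 6 ppages; refcounts: pp0:4 pp1:1 pp2:3 pp3:1 pp4:1 pp5:2

yes yes yes no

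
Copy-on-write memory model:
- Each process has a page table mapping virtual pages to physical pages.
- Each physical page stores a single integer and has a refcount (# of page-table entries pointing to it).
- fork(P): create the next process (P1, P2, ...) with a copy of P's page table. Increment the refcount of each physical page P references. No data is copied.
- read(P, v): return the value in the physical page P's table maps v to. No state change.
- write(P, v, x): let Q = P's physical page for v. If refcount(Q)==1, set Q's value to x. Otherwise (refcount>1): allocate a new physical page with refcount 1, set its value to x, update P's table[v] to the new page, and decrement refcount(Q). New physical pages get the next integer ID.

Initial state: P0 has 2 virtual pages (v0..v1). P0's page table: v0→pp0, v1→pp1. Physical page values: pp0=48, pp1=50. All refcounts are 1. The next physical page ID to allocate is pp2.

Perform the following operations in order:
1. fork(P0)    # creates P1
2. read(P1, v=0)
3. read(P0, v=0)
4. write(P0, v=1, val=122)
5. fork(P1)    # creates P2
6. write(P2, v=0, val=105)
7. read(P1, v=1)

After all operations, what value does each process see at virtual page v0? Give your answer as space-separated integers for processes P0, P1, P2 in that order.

Answer: 48 48 105

Derivation:
Op 1: fork(P0) -> P1. 2 ppages; refcounts: pp0:2 pp1:2
Op 2: read(P1, v0) -> 48. No state change.
Op 3: read(P0, v0) -> 48. No state change.
Op 4: write(P0, v1, 122). refcount(pp1)=2>1 -> COPY to pp2. 3 ppages; refcounts: pp0:2 pp1:1 pp2:1
Op 5: fork(P1) -> P2. 3 ppages; refcounts: pp0:3 pp1:2 pp2:1
Op 6: write(P2, v0, 105). refcount(pp0)=3>1 -> COPY to pp3. 4 ppages; refcounts: pp0:2 pp1:2 pp2:1 pp3:1
Op 7: read(P1, v1) -> 50. No state change.
P0: v0 -> pp0 = 48
P1: v0 -> pp0 = 48
P2: v0 -> pp3 = 105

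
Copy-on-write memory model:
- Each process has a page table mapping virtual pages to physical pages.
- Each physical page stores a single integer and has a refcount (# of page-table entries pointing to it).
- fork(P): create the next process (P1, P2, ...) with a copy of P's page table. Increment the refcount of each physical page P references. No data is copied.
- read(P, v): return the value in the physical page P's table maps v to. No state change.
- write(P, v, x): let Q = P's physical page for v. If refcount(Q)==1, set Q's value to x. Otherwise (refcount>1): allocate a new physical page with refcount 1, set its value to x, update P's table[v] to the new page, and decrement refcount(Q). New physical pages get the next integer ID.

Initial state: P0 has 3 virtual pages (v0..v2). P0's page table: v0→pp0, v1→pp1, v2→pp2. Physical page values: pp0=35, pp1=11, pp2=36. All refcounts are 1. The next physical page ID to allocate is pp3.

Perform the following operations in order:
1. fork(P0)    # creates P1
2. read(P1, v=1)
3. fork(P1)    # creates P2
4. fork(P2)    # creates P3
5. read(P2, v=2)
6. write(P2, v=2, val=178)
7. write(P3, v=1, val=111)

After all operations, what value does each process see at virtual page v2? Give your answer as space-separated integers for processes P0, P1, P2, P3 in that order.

Op 1: fork(P0) -> P1. 3 ppages; refcounts: pp0:2 pp1:2 pp2:2
Op 2: read(P1, v1) -> 11. No state change.
Op 3: fork(P1) -> P2. 3 ppages; refcounts: pp0:3 pp1:3 pp2:3
Op 4: fork(P2) -> P3. 3 ppages; refcounts: pp0:4 pp1:4 pp2:4
Op 5: read(P2, v2) -> 36. No state change.
Op 6: write(P2, v2, 178). refcount(pp2)=4>1 -> COPY to pp3. 4 ppages; refcounts: pp0:4 pp1:4 pp2:3 pp3:1
Op 7: write(P3, v1, 111). refcount(pp1)=4>1 -> COPY to pp4. 5 ppages; refcounts: pp0:4 pp1:3 pp2:3 pp3:1 pp4:1
P0: v2 -> pp2 = 36
P1: v2 -> pp2 = 36
P2: v2 -> pp3 = 178
P3: v2 -> pp2 = 36

Answer: 36 36 178 36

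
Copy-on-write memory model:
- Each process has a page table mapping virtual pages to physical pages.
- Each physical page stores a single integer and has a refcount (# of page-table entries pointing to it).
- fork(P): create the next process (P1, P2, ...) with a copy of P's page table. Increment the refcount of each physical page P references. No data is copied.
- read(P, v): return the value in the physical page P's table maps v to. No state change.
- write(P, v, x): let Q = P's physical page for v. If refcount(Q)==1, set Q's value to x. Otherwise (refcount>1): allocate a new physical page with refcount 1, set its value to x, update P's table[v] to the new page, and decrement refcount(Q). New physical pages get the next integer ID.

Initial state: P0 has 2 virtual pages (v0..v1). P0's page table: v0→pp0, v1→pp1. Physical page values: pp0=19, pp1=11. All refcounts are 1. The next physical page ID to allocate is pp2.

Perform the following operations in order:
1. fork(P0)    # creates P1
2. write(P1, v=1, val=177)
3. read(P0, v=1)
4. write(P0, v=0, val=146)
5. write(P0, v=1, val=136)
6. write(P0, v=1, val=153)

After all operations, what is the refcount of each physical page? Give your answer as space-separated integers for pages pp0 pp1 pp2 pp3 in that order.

Op 1: fork(P0) -> P1. 2 ppages; refcounts: pp0:2 pp1:2
Op 2: write(P1, v1, 177). refcount(pp1)=2>1 -> COPY to pp2. 3 ppages; refcounts: pp0:2 pp1:1 pp2:1
Op 3: read(P0, v1) -> 11. No state change.
Op 4: write(P0, v0, 146). refcount(pp0)=2>1 -> COPY to pp3. 4 ppages; refcounts: pp0:1 pp1:1 pp2:1 pp3:1
Op 5: write(P0, v1, 136). refcount(pp1)=1 -> write in place. 4 ppages; refcounts: pp0:1 pp1:1 pp2:1 pp3:1
Op 6: write(P0, v1, 153). refcount(pp1)=1 -> write in place. 4 ppages; refcounts: pp0:1 pp1:1 pp2:1 pp3:1

Answer: 1 1 1 1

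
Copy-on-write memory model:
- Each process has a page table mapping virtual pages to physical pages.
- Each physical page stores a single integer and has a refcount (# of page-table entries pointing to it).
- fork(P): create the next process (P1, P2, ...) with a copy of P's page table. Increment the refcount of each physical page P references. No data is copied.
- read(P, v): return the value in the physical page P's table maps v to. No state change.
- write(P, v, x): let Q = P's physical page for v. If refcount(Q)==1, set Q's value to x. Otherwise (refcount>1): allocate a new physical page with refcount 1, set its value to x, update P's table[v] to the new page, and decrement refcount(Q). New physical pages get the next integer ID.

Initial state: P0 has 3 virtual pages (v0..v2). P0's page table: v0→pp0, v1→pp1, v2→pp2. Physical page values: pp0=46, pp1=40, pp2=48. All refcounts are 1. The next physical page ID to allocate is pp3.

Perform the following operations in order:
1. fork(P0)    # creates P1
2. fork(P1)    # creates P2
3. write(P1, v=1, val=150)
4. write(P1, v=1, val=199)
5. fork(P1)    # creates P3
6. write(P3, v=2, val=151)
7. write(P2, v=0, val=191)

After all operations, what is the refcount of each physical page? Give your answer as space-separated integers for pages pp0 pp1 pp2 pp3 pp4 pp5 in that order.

Answer: 3 2 3 2 1 1

Derivation:
Op 1: fork(P0) -> P1. 3 ppages; refcounts: pp0:2 pp1:2 pp2:2
Op 2: fork(P1) -> P2. 3 ppages; refcounts: pp0:3 pp1:3 pp2:3
Op 3: write(P1, v1, 150). refcount(pp1)=3>1 -> COPY to pp3. 4 ppages; refcounts: pp0:3 pp1:2 pp2:3 pp3:1
Op 4: write(P1, v1, 199). refcount(pp3)=1 -> write in place. 4 ppages; refcounts: pp0:3 pp1:2 pp2:3 pp3:1
Op 5: fork(P1) -> P3. 4 ppages; refcounts: pp0:4 pp1:2 pp2:4 pp3:2
Op 6: write(P3, v2, 151). refcount(pp2)=4>1 -> COPY to pp4. 5 ppages; refcounts: pp0:4 pp1:2 pp2:3 pp3:2 pp4:1
Op 7: write(P2, v0, 191). refcount(pp0)=4>1 -> COPY to pp5. 6 ppages; refcounts: pp0:3 pp1:2 pp2:3 pp3:2 pp4:1 pp5:1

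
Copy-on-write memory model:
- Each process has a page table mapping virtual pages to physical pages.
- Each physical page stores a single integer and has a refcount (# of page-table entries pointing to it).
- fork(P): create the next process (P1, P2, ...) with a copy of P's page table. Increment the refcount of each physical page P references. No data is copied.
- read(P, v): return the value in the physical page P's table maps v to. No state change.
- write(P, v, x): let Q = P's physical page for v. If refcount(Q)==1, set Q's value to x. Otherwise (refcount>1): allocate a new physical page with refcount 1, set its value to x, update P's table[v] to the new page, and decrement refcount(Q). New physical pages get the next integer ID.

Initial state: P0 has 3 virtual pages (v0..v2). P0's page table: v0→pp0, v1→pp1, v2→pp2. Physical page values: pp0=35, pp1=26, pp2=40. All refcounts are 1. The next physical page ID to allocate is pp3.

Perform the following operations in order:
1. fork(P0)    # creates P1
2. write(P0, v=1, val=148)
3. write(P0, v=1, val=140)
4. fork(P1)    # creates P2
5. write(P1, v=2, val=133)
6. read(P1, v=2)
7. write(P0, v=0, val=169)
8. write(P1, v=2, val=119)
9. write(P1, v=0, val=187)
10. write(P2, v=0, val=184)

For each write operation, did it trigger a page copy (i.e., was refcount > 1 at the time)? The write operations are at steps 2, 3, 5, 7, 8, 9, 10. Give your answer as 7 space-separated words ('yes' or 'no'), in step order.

Op 1: fork(P0) -> P1. 3 ppages; refcounts: pp0:2 pp1:2 pp2:2
Op 2: write(P0, v1, 148). refcount(pp1)=2>1 -> COPY to pp3. 4 ppages; refcounts: pp0:2 pp1:1 pp2:2 pp3:1
Op 3: write(P0, v1, 140). refcount(pp3)=1 -> write in place. 4 ppages; refcounts: pp0:2 pp1:1 pp2:2 pp3:1
Op 4: fork(P1) -> P2. 4 ppages; refcounts: pp0:3 pp1:2 pp2:3 pp3:1
Op 5: write(P1, v2, 133). refcount(pp2)=3>1 -> COPY to pp4. 5 ppages; refcounts: pp0:3 pp1:2 pp2:2 pp3:1 pp4:1
Op 6: read(P1, v2) -> 133. No state change.
Op 7: write(P0, v0, 169). refcount(pp0)=3>1 -> COPY to pp5. 6 ppages; refcounts: pp0:2 pp1:2 pp2:2 pp3:1 pp4:1 pp5:1
Op 8: write(P1, v2, 119). refcount(pp4)=1 -> write in place. 6 ppages; refcounts: pp0:2 pp1:2 pp2:2 pp3:1 pp4:1 pp5:1
Op 9: write(P1, v0, 187). refcount(pp0)=2>1 -> COPY to pp6. 7 ppages; refcounts: pp0:1 pp1:2 pp2:2 pp3:1 pp4:1 pp5:1 pp6:1
Op 10: write(P2, v0, 184). refcount(pp0)=1 -> write in place. 7 ppages; refcounts: pp0:1 pp1:2 pp2:2 pp3:1 pp4:1 pp5:1 pp6:1

yes no yes yes no yes no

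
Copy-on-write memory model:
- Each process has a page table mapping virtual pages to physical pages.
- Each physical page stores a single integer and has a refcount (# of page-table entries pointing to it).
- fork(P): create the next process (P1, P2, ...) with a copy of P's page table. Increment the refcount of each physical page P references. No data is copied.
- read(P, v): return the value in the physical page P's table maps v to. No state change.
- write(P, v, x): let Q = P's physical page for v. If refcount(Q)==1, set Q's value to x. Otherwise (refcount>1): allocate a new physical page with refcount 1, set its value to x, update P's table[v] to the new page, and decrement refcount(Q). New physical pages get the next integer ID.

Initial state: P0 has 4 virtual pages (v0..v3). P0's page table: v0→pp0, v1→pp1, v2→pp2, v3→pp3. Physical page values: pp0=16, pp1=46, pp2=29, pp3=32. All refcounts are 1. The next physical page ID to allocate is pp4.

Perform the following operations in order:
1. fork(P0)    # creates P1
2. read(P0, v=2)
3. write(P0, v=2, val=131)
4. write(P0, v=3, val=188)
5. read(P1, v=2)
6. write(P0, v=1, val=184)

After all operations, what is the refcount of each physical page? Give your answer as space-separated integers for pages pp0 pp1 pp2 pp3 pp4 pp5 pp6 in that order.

Answer: 2 1 1 1 1 1 1

Derivation:
Op 1: fork(P0) -> P1. 4 ppages; refcounts: pp0:2 pp1:2 pp2:2 pp3:2
Op 2: read(P0, v2) -> 29. No state change.
Op 3: write(P0, v2, 131). refcount(pp2)=2>1 -> COPY to pp4. 5 ppages; refcounts: pp0:2 pp1:2 pp2:1 pp3:2 pp4:1
Op 4: write(P0, v3, 188). refcount(pp3)=2>1 -> COPY to pp5. 6 ppages; refcounts: pp0:2 pp1:2 pp2:1 pp3:1 pp4:1 pp5:1
Op 5: read(P1, v2) -> 29. No state change.
Op 6: write(P0, v1, 184). refcount(pp1)=2>1 -> COPY to pp6. 7 ppages; refcounts: pp0:2 pp1:1 pp2:1 pp3:1 pp4:1 pp5:1 pp6:1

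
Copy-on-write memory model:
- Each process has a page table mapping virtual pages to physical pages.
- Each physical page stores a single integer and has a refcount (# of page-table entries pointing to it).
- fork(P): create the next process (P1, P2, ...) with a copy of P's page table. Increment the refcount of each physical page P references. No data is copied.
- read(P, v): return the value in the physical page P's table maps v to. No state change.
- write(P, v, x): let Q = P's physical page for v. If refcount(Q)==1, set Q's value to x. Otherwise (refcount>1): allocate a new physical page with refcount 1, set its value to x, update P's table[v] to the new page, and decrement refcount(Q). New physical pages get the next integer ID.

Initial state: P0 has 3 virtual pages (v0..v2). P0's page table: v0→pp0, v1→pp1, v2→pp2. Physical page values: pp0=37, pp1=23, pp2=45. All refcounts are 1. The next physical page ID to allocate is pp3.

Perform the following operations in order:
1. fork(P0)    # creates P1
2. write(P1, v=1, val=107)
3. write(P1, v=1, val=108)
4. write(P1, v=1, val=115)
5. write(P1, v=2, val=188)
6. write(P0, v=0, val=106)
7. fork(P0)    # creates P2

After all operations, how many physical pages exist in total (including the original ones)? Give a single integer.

Answer: 6

Derivation:
Op 1: fork(P0) -> P1. 3 ppages; refcounts: pp0:2 pp1:2 pp2:2
Op 2: write(P1, v1, 107). refcount(pp1)=2>1 -> COPY to pp3. 4 ppages; refcounts: pp0:2 pp1:1 pp2:2 pp3:1
Op 3: write(P1, v1, 108). refcount(pp3)=1 -> write in place. 4 ppages; refcounts: pp0:2 pp1:1 pp2:2 pp3:1
Op 4: write(P1, v1, 115). refcount(pp3)=1 -> write in place. 4 ppages; refcounts: pp0:2 pp1:1 pp2:2 pp3:1
Op 5: write(P1, v2, 188). refcount(pp2)=2>1 -> COPY to pp4. 5 ppages; refcounts: pp0:2 pp1:1 pp2:1 pp3:1 pp4:1
Op 6: write(P0, v0, 106). refcount(pp0)=2>1 -> COPY to pp5. 6 ppages; refcounts: pp0:1 pp1:1 pp2:1 pp3:1 pp4:1 pp5:1
Op 7: fork(P0) -> P2. 6 ppages; refcounts: pp0:1 pp1:2 pp2:2 pp3:1 pp4:1 pp5:2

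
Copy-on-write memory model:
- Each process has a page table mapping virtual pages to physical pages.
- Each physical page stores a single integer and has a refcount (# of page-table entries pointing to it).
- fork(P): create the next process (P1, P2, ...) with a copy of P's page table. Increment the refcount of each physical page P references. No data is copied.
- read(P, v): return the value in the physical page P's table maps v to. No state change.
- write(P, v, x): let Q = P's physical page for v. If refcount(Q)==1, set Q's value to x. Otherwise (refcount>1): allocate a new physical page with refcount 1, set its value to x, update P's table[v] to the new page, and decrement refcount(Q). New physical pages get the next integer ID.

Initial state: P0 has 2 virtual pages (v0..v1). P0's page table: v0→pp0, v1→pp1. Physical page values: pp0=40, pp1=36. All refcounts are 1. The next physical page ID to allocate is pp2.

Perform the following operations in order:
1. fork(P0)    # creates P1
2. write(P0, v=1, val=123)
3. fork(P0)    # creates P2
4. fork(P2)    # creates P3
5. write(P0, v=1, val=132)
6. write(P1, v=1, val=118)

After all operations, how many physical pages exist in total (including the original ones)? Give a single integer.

Op 1: fork(P0) -> P1. 2 ppages; refcounts: pp0:2 pp1:2
Op 2: write(P0, v1, 123). refcount(pp1)=2>1 -> COPY to pp2. 3 ppages; refcounts: pp0:2 pp1:1 pp2:1
Op 3: fork(P0) -> P2. 3 ppages; refcounts: pp0:3 pp1:1 pp2:2
Op 4: fork(P2) -> P3. 3 ppages; refcounts: pp0:4 pp1:1 pp2:3
Op 5: write(P0, v1, 132). refcount(pp2)=3>1 -> COPY to pp3. 4 ppages; refcounts: pp0:4 pp1:1 pp2:2 pp3:1
Op 6: write(P1, v1, 118). refcount(pp1)=1 -> write in place. 4 ppages; refcounts: pp0:4 pp1:1 pp2:2 pp3:1

Answer: 4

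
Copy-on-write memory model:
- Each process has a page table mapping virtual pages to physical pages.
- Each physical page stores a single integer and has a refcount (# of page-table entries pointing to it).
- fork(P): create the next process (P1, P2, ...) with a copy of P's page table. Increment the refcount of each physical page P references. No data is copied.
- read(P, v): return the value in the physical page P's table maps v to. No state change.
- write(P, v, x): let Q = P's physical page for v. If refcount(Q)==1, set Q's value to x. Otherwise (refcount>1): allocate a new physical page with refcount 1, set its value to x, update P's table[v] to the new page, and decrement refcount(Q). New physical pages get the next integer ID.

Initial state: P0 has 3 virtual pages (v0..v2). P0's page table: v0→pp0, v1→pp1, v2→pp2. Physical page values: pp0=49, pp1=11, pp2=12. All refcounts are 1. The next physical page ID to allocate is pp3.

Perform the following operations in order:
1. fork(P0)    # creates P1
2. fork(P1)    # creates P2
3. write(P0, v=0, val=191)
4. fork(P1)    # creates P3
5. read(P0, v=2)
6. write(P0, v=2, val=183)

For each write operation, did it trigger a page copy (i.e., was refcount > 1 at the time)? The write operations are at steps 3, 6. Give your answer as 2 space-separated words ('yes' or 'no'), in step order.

Op 1: fork(P0) -> P1. 3 ppages; refcounts: pp0:2 pp1:2 pp2:2
Op 2: fork(P1) -> P2. 3 ppages; refcounts: pp0:3 pp1:3 pp2:3
Op 3: write(P0, v0, 191). refcount(pp0)=3>1 -> COPY to pp3. 4 ppages; refcounts: pp0:2 pp1:3 pp2:3 pp3:1
Op 4: fork(P1) -> P3. 4 ppages; refcounts: pp0:3 pp1:4 pp2:4 pp3:1
Op 5: read(P0, v2) -> 12. No state change.
Op 6: write(P0, v2, 183). refcount(pp2)=4>1 -> COPY to pp4. 5 ppages; refcounts: pp0:3 pp1:4 pp2:3 pp3:1 pp4:1

yes yes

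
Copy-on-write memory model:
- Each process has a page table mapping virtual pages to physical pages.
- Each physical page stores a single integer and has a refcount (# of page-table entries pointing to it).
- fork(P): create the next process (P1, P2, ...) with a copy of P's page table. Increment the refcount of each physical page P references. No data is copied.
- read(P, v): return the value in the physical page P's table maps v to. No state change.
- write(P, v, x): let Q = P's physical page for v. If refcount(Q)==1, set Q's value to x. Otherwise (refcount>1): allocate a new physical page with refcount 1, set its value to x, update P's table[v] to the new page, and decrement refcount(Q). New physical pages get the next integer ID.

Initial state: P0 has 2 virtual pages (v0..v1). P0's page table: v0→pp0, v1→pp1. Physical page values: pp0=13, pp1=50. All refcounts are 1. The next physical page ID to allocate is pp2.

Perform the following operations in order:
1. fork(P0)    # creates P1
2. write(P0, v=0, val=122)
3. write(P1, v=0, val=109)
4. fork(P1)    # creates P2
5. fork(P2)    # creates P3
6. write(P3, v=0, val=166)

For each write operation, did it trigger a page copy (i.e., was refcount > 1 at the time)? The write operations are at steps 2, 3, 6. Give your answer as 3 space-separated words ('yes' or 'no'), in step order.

Op 1: fork(P0) -> P1. 2 ppages; refcounts: pp0:2 pp1:2
Op 2: write(P0, v0, 122). refcount(pp0)=2>1 -> COPY to pp2. 3 ppages; refcounts: pp0:1 pp1:2 pp2:1
Op 3: write(P1, v0, 109). refcount(pp0)=1 -> write in place. 3 ppages; refcounts: pp0:1 pp1:2 pp2:1
Op 4: fork(P1) -> P2. 3 ppages; refcounts: pp0:2 pp1:3 pp2:1
Op 5: fork(P2) -> P3. 3 ppages; refcounts: pp0:3 pp1:4 pp2:1
Op 6: write(P3, v0, 166). refcount(pp0)=3>1 -> COPY to pp3. 4 ppages; refcounts: pp0:2 pp1:4 pp2:1 pp3:1

yes no yes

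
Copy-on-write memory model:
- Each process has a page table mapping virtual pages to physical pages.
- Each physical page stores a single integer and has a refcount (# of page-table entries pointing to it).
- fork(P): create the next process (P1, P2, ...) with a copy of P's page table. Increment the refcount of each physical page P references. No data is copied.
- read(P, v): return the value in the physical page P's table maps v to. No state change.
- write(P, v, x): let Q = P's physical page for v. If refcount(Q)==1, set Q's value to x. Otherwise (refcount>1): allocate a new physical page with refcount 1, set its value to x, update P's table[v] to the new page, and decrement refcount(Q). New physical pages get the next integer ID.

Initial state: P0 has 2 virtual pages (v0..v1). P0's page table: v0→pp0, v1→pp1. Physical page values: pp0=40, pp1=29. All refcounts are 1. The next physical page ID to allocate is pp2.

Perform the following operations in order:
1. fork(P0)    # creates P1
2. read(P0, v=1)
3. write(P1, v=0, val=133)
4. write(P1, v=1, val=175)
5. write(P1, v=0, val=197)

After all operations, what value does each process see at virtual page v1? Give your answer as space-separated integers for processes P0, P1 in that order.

Answer: 29 175

Derivation:
Op 1: fork(P0) -> P1. 2 ppages; refcounts: pp0:2 pp1:2
Op 2: read(P0, v1) -> 29. No state change.
Op 3: write(P1, v0, 133). refcount(pp0)=2>1 -> COPY to pp2. 3 ppages; refcounts: pp0:1 pp1:2 pp2:1
Op 4: write(P1, v1, 175). refcount(pp1)=2>1 -> COPY to pp3. 4 ppages; refcounts: pp0:1 pp1:1 pp2:1 pp3:1
Op 5: write(P1, v0, 197). refcount(pp2)=1 -> write in place. 4 ppages; refcounts: pp0:1 pp1:1 pp2:1 pp3:1
P0: v1 -> pp1 = 29
P1: v1 -> pp3 = 175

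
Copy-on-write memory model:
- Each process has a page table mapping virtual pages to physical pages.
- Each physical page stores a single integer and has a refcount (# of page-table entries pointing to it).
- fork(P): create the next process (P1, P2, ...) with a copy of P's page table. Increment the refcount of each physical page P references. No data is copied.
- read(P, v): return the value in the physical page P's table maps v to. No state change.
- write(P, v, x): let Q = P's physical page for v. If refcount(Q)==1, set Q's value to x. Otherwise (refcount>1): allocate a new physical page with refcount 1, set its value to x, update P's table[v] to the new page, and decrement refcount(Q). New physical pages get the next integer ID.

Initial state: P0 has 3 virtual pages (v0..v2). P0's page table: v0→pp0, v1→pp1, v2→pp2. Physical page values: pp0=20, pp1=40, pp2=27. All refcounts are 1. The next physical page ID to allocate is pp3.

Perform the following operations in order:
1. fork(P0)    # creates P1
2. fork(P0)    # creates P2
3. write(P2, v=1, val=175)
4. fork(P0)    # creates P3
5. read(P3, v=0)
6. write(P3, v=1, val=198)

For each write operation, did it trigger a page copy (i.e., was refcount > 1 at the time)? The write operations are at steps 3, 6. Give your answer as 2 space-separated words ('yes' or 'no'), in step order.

Op 1: fork(P0) -> P1. 3 ppages; refcounts: pp0:2 pp1:2 pp2:2
Op 2: fork(P0) -> P2. 3 ppages; refcounts: pp0:3 pp1:3 pp2:3
Op 3: write(P2, v1, 175). refcount(pp1)=3>1 -> COPY to pp3. 4 ppages; refcounts: pp0:3 pp1:2 pp2:3 pp3:1
Op 4: fork(P0) -> P3. 4 ppages; refcounts: pp0:4 pp1:3 pp2:4 pp3:1
Op 5: read(P3, v0) -> 20. No state change.
Op 6: write(P3, v1, 198). refcount(pp1)=3>1 -> COPY to pp4. 5 ppages; refcounts: pp0:4 pp1:2 pp2:4 pp3:1 pp4:1

yes yes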